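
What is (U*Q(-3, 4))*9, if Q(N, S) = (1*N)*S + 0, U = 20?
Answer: -2160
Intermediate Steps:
Q(N, S) = N*S (Q(N, S) = N*S + 0 = N*S)
(U*Q(-3, 4))*9 = (20*(-3*4))*9 = (20*(-12))*9 = -240*9 = -2160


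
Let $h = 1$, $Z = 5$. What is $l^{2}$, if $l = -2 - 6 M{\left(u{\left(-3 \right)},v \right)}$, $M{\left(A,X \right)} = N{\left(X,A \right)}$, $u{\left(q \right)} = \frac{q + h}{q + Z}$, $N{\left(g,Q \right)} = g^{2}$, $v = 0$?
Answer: $4$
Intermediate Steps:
$u{\left(q \right)} = \frac{1 + q}{5 + q}$ ($u{\left(q \right)} = \frac{q + 1}{q + 5} = \frac{1 + q}{5 + q}$)
$M{\left(A,X \right)} = X^{2}$
$l = -2$ ($l = -2 - 6 \cdot 0^{2} = -2 - 0 = -2 + 0 = -2$)
$l^{2} = \left(-2\right)^{2} = 4$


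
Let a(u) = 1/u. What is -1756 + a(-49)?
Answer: -86045/49 ≈ -1756.0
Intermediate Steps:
-1756 + a(-49) = -1756 + 1/(-49) = -1756 - 1/49 = -86045/49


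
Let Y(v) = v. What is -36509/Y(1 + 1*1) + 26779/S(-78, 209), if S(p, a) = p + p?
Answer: -2874481/156 ≈ -18426.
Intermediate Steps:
S(p, a) = 2*p
-36509/Y(1 + 1*1) + 26779/S(-78, 209) = -36509/(1 + 1*1) + 26779/((2*(-78))) = -36509/(1 + 1) + 26779/(-156) = -36509/2 + 26779*(-1/156) = -36509*½ - 26779/156 = -36509/2 - 26779/156 = -2874481/156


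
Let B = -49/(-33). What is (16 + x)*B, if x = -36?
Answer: -980/33 ≈ -29.697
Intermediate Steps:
B = 49/33 (B = -49*(-1/33) = 49/33 ≈ 1.4848)
(16 + x)*B = (16 - 36)*(49/33) = -20*49/33 = -980/33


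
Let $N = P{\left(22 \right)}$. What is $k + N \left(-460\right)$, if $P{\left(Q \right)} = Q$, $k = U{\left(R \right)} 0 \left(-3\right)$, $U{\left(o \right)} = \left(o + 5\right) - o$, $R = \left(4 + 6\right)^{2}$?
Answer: $-10120$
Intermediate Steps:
$R = 100$ ($R = 10^{2} = 100$)
$U{\left(o \right)} = 5$ ($U{\left(o \right)} = \left(5 + o\right) - o = 5$)
$k = 0$ ($k = 5 \cdot 0 \left(-3\right) = 0 \left(-3\right) = 0$)
$N = 22$
$k + N \left(-460\right) = 0 + 22 \left(-460\right) = 0 - 10120 = -10120$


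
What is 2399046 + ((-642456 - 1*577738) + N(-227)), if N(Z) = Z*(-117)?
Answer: 1205411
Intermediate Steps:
N(Z) = -117*Z
2399046 + ((-642456 - 1*577738) + N(-227)) = 2399046 + ((-642456 - 1*577738) - 117*(-227)) = 2399046 + ((-642456 - 577738) + 26559) = 2399046 + (-1220194 + 26559) = 2399046 - 1193635 = 1205411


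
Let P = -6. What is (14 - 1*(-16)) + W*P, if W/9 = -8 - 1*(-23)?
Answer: -780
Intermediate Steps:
W = 135 (W = 9*(-8 - 1*(-23)) = 9*(-8 + 23) = 9*15 = 135)
(14 - 1*(-16)) + W*P = (14 - 1*(-16)) + 135*(-6) = (14 + 16) - 810 = 30 - 810 = -780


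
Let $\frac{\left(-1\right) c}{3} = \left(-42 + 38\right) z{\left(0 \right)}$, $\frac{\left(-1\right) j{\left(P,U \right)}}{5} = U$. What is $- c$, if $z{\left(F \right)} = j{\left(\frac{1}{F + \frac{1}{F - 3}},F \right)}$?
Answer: $0$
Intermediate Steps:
$j{\left(P,U \right)} = - 5 U$
$z{\left(F \right)} = - 5 F$
$c = 0$ ($c = - 3 \left(-42 + 38\right) \left(\left(-5\right) 0\right) = - 3 \left(\left(-4\right) 0\right) = \left(-3\right) 0 = 0$)
$- c = \left(-1\right) 0 = 0$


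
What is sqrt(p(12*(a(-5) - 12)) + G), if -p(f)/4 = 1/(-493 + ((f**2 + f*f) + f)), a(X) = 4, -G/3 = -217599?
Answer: 17*sqrt(719144325529)/17843 ≈ 807.96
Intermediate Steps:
G = 652797 (G = -3*(-217599) = 652797)
p(f) = -4/(-493 + f + 2*f**2) (p(f) = -4/(-493 + ((f**2 + f*f) + f)) = -4/(-493 + ((f**2 + f**2) + f)) = -4/(-493 + (2*f**2 + f)) = -4/(-493 + (f + 2*f**2)) = -4/(-493 + f + 2*f**2))
sqrt(p(12*(a(-5) - 12)) + G) = sqrt(-4/(-493 + 12*(4 - 12) + 2*(12*(4 - 12))**2) + 652797) = sqrt(-4/(-493 + 12*(-8) + 2*(12*(-8))**2) + 652797) = sqrt(-4/(-493 - 96 + 2*(-96)**2) + 652797) = sqrt(-4/(-493 - 96 + 2*9216) + 652797) = sqrt(-4/(-493 - 96 + 18432) + 652797) = sqrt(-4/17843 + 652797) = sqrt(11647856867/17843) = 17*sqrt(719144325529)/17843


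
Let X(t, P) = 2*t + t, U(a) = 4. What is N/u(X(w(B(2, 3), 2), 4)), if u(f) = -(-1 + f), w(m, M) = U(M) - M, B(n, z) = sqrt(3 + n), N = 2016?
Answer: -2016/5 ≈ -403.20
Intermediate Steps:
w(m, M) = 4 - M
X(t, P) = 3*t
u(f) = 1 - f
N/u(X(w(B(2, 3), 2), 4)) = 2016/(1 - 3*(4 - 1*2)) = 2016/(1 - 3*(4 - 2)) = 2016/(1 - 3*2) = 2016/(1 - 1*6) = 2016/(1 - 6) = 2016/(-5) = 2016*(-1/5) = -2016/5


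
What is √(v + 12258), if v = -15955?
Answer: I*√3697 ≈ 60.803*I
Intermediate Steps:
√(v + 12258) = √(-15955 + 12258) = √(-3697) = I*√3697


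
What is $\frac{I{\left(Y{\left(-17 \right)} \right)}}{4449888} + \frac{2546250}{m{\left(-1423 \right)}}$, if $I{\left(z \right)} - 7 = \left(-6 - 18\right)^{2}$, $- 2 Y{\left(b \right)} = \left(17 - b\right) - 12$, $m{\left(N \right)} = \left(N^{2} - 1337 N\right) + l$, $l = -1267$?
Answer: $\frac{11332816302179}{17471208114144} \approx 0.64866$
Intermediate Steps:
$m{\left(N \right)} = -1267 + N^{2} - 1337 N$ ($m{\left(N \right)} = \left(N^{2} - 1337 N\right) - 1267 = -1267 + N^{2} - 1337 N$)
$Y{\left(b \right)} = - \frac{5}{2} + \frac{b}{2}$ ($Y{\left(b \right)} = - \frac{\left(17 - b\right) - 12}{2} = - \frac{5 - b}{2} = - \frac{5}{2} + \frac{b}{2}$)
$I{\left(z \right)} = 583$ ($I{\left(z \right)} = 7 + \left(-6 - 18\right)^{2} = 7 + \left(-24\right)^{2} = 7 + 576 = 583$)
$\frac{I{\left(Y{\left(-17 \right)} \right)}}{4449888} + \frac{2546250}{m{\left(-1423 \right)}} = \frac{583}{4449888} + \frac{2546250}{-1267 + \left(-1423\right)^{2} - -1902551} = 583 \cdot \frac{1}{4449888} + \frac{2546250}{-1267 + 2024929 + 1902551} = \frac{583}{4449888} + \frac{2546250}{3926213} = \frac{11332816302179}{17471208114144}$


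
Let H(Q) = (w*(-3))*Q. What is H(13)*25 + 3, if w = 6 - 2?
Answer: -3897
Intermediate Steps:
w = 4
H(Q) = -12*Q (H(Q) = (4*(-3))*Q = -12*Q)
H(13)*25 + 3 = -12*13*25 + 3 = -156*25 + 3 = -3900 + 3 = -3897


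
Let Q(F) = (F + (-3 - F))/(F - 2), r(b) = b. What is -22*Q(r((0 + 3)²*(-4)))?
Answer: -33/19 ≈ -1.7368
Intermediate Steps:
Q(F) = -3/(-2 + F)
-22*Q(r((0 + 3)²*(-4))) = -(-66)/(-2 + (0 + 3)²*(-4)) = -(-66)/(-2 + 3²*(-4)) = -(-66)/(-2 + 9*(-4)) = -(-66)/(-2 - 36) = -(-66)/(-38) = -(-66)*(-1)/38 = -22*3/38 = -33/19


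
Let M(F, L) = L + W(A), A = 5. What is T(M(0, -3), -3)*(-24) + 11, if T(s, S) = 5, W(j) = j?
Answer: -109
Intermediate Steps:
M(F, L) = 5 + L (M(F, L) = L + 5 = 5 + L)
T(M(0, -3), -3)*(-24) + 11 = 5*(-24) + 11 = -120 + 11 = -109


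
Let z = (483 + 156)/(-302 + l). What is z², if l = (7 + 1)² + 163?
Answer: 45369/625 ≈ 72.590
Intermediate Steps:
l = 227 (l = 8² + 163 = 64 + 163 = 227)
z = -213/25 (z = (483 + 156)/(-302 + 227) = 639/(-75) = 639*(-1/75) = -213/25 ≈ -8.5200)
z² = (-213/25)² = 45369/625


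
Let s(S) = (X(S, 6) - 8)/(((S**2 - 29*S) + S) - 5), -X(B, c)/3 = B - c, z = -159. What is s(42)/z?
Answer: 116/92697 ≈ 0.0012514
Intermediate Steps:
X(B, c) = -3*B + 3*c (X(B, c) = -3*(B - c) = -3*B + 3*c)
s(S) = (10 - 3*S)/(-5 + S**2 - 28*S) (s(S) = ((-3*S + 3*6) - 8)/(((S**2 - 29*S) + S) - 5) = ((-3*S + 18) - 8)/((S**2 - 28*S) - 5) = ((18 - 3*S) - 8)/(-5 + S**2 - 28*S) = (10 - 3*S)/(-5 + S**2 - 28*S))
s(42)/z = ((-10 + 3*42)/(5 - 1*42**2 + 28*42))/(-159) = ((-10 + 126)/(5 - 1*1764 + 1176))*(-1/159) = (116/(5 - 1764 + 1176))*(-1/159) = (116/(-583))*(-1/159) = -1/583*116*(-1/159) = -116/583*(-1/159) = 116/92697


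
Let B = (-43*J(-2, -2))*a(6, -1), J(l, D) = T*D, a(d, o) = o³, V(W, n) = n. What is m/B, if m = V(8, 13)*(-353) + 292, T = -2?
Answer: -4297/172 ≈ -24.983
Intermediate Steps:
J(l, D) = -2*D
m = -4297 (m = 13*(-353) + 292 = -4589 + 292 = -4297)
B = 172 (B = -(-86)*(-2)*(-1)³ = -43*4*(-1) = -172*(-1) = 172)
m/B = -4297/172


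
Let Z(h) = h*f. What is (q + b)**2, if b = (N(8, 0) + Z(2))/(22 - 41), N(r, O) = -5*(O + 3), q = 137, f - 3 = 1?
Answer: 6812100/361 ≈ 18870.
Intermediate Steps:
f = 4 (f = 3 + 1 = 4)
N(r, O) = -15 - 5*O (N(r, O) = -5*(3 + O) = -15 - 5*O)
Z(h) = 4*h (Z(h) = h*4 = 4*h)
b = 7/19 (b = ((-15 - 5*0) + 4*2)/(22 - 41) = ((-15 + 0) + 8)/(-19) = (-15 + 8)*(-1/19) = -7*(-1/19) = 7/19 ≈ 0.36842)
(q + b)**2 = (137 + 7/19)**2 = (2610/19)**2 = 6812100/361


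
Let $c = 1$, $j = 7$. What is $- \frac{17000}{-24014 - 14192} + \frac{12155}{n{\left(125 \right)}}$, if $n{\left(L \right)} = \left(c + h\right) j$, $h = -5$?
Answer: $- \frac{33136995}{76412} \approx -433.66$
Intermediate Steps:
$n{\left(L \right)} = -28$ ($n{\left(L \right)} = \left(1 - 5\right) 7 = \left(-4\right) 7 = -28$)
$- \frac{17000}{-24014 - 14192} + \frac{12155}{n{\left(125 \right)}} = - \frac{17000}{-24014 - 14192} + \frac{12155}{-28} = - \frac{17000}{-24014 - 14192} + 12155 \left(- \frac{1}{28}\right) = - \frac{17000}{-38206} - \frac{12155}{28} = \left(-17000\right) \left(- \frac{1}{38206}\right) - \frac{12155}{28} = \frac{8500}{19103} - \frac{12155}{28} = - \frac{33136995}{76412}$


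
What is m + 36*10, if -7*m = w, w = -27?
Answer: 2547/7 ≈ 363.86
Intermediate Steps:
m = 27/7 (m = -1/7*(-27) = 27/7 ≈ 3.8571)
m + 36*10 = 27/7 + 36*10 = 27/7 + 360 = 2547/7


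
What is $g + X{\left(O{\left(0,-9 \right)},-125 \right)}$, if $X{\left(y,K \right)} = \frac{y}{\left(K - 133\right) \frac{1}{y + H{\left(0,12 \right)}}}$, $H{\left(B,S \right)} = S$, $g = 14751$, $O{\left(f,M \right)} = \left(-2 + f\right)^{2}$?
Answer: $\frac{1902847}{129} \approx 14751.0$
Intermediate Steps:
$X{\left(y,K \right)} = \frac{y \left(12 + y\right)}{-133 + K}$ ($X{\left(y,K \right)} = \frac{y}{\left(K - 133\right) \frac{1}{y + 12}} = \frac{y}{\left(-133 + K\right) \frac{1}{12 + y}} = \frac{y}{\frac{1}{12 + y} \left(-133 + K\right)} = y \frac{12 + y}{-133 + K} = \frac{y \left(12 + y\right)}{-133 + K}$)
$g + X{\left(O{\left(0,-9 \right)},-125 \right)} = 14751 + \frac{\left(-2 + 0\right)^{2} \left(12 + \left(-2 + 0\right)^{2}\right)}{-133 - 125} = 14751 + \frac{\left(-2\right)^{2} \left(12 + \left(-2\right)^{2}\right)}{-258} = 14751 + 4 \left(- \frac{1}{258}\right) \left(12 + 4\right) = 14751 + 4 \left(- \frac{1}{258}\right) 16 = 14751 - \frac{32}{129} = \frac{1902847}{129}$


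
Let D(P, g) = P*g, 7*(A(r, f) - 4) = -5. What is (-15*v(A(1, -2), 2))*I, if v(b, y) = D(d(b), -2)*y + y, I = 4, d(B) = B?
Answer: 4680/7 ≈ 668.57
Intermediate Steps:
A(r, f) = 23/7 (A(r, f) = 4 + (⅐)*(-5) = 4 - 5/7 = 23/7)
v(b, y) = y - 2*b*y (v(b, y) = (b*(-2))*y + y = (-2*b)*y + y = -2*b*y + y = y - 2*b*y)
(-15*v(A(1, -2), 2))*I = -30*(1 - 2*23/7)*4 = -30*(1 - 46/7)*4 = -30*(-39)/7*4 = -15*(-78/7)*4 = (1170/7)*4 = 4680/7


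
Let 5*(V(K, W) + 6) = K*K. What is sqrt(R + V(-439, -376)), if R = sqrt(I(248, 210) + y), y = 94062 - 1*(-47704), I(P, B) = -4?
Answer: sqrt(963455 + 25*sqrt(141762))/5 ≈ 197.27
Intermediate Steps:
y = 141766 (y = 94062 + 47704 = 141766)
V(K, W) = -6 + K**2/5 (V(K, W) = -6 + (K*K)/5 = -6 + K**2/5)
R = sqrt(141762) (R = sqrt(-4 + 141766) = sqrt(141762) ≈ 376.51)
sqrt(R + V(-439, -376)) = sqrt(sqrt(141762) + (-6 + (1/5)*(-439)**2)) = sqrt(sqrt(141762) + (-6 + (1/5)*192721)) = sqrt(sqrt(141762) + (-6 + 192721/5)) = sqrt(sqrt(141762) + 192691/5) = sqrt(192691/5 + sqrt(141762))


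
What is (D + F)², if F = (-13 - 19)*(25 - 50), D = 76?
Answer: 767376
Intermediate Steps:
F = 800 (F = -32*(-25) = 800)
(D + F)² = (76 + 800)² = 876² = 767376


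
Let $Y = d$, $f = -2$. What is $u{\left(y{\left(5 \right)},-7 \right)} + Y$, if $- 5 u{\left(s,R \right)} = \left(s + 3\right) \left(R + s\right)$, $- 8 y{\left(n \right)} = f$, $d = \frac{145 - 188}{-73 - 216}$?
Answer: $\frac{104879}{23120} \approx 4.5363$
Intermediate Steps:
$d = \frac{43}{289}$ ($d = - \frac{43}{-289} = \left(-43\right) \left(- \frac{1}{289}\right) = \frac{43}{289} \approx 0.14879$)
$y{\left(n \right)} = \frac{1}{4}$ ($y{\left(n \right)} = \left(- \frac{1}{8}\right) \left(-2\right) = \frac{1}{4}$)
$Y = \frac{43}{289} \approx 0.14879$
$u{\left(s,R \right)} = - \frac{\left(3 + s\right) \left(R + s\right)}{5}$ ($u{\left(s,R \right)} = - \frac{\left(s + 3\right) \left(R + s\right)}{5} = - \frac{\left(3 + s\right) \left(R + s\right)}{5}$)
$u{\left(y{\left(5 \right)},-7 \right)} + Y = \left(\left(- \frac{3}{5}\right) \left(-7\right) - \frac{3}{20} - \frac{1}{5 \cdot 16} - \left(- \frac{7}{5}\right) \frac{1}{4}\right) + \frac{43}{289} = \left(\frac{21}{5} - \frac{3}{20} - \frac{1}{80} + \frac{7}{20}\right) + \frac{43}{289} = \frac{351}{80} + \frac{43}{289} = \frac{104879}{23120}$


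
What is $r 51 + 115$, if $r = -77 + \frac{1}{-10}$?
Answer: $- \frac{38171}{10} \approx -3817.1$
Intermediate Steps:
$r = - \frac{771}{10}$ ($r = -77 - \frac{1}{10} = - \frac{771}{10} \approx -77.1$)
$r 51 + 115 = \left(- \frac{771}{10}\right) 51 + 115 = - \frac{39321}{10} + 115 = - \frac{38171}{10}$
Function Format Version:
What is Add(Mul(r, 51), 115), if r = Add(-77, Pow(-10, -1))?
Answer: Rational(-38171, 10) ≈ -3817.1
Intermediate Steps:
r = Rational(-771, 10) (r = Add(-77, Rational(-1, 10)) = Rational(-771, 10) ≈ -77.100)
Add(Mul(r, 51), 115) = Add(Mul(Rational(-771, 10), 51), 115) = Add(Rational(-39321, 10), 115) = Rational(-38171, 10)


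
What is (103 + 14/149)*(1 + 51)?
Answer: 798772/149 ≈ 5360.9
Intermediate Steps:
(103 + 14/149)*(1 + 51) = (103 + 14*(1/149))*52 = (103 + 14/149)*52 = (15361/149)*52 = 798772/149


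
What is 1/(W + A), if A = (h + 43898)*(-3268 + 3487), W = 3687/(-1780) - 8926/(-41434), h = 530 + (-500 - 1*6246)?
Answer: 36876260/304316030781641 ≈ 1.2118e-7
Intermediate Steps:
h = -6216 (h = 530 + (-500 - 6246) = 530 - 6746 = -6216)
W = -68439439/36876260 (W = 3687*(-1/1780) - 8926*(-1/41434) = -3687/1780 + 4463/20717 = -68439439/36876260 ≈ -1.8559)
A = 8252358 (A = (-6216 + 43898)*(-3268 + 3487) = 37682*219 = 8252358)
1/(W + A) = 1/(-68439439/36876260 + 8252358) = 1/(304316030781641/36876260) = 36876260/304316030781641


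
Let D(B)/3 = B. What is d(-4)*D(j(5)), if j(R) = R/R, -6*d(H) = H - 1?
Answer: 5/2 ≈ 2.5000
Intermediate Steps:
d(H) = 1/6 - H/6 (d(H) = -(H - 1)/6 = -(-1 + H)/6 = 1/6 - H/6)
j(R) = 1
D(B) = 3*B
d(-4)*D(j(5)) = (1/6 - 1/6*(-4))*(3*1) = (1/6 + 2/3)*3 = (5/6)*3 = 5/2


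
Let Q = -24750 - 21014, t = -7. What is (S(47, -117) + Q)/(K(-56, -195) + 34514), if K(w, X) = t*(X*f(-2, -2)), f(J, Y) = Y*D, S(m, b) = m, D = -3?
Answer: -45717/42704 ≈ -1.0706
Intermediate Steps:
Q = -45764
f(J, Y) = -3*Y (f(J, Y) = Y*(-3) = -3*Y)
K(w, X) = -42*X (K(w, X) = -7*X*(-3*(-2)) = -7*X*6 = -42*X)
(S(47, -117) + Q)/(K(-56, -195) + 34514) = (47 - 45764)/(-42*(-195) + 34514) = -45717/(8190 + 34514) = -45717/42704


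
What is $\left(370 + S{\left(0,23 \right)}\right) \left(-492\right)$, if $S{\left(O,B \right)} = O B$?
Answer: $-182040$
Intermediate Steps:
$S{\left(O,B \right)} = B O$
$\left(370 + S{\left(0,23 \right)}\right) \left(-492\right) = \left(370 + 23 \cdot 0\right) \left(-492\right) = \left(370 + 0\right) \left(-492\right) = 370 \left(-492\right) = -182040$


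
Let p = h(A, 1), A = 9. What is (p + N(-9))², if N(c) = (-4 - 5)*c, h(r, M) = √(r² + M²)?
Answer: (81 + √82)² ≈ 8110.0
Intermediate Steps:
h(r, M) = √(M² + r²)
p = √82 (p = √(1² + 9²) = √(1 + 81) = √82 ≈ 9.0554)
N(c) = -9*c
(p + N(-9))² = (√82 - 9*(-9))² = (√82 + 81)² = (81 + √82)²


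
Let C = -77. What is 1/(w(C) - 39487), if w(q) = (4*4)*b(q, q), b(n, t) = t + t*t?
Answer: 1/54145 ≈ 1.8469e-5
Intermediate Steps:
b(n, t) = t + t²
w(q) = 16*q*(1 + q) (w(q) = (4*4)*(q*(1 + q)) = 16*(q*(1 + q)) = 16*q*(1 + q))
1/(w(C) - 39487) = 1/(16*(-77)*(1 - 77) - 39487) = 1/(16*(-77)*(-76) - 39487) = 1/(93632 - 39487) = 1/54145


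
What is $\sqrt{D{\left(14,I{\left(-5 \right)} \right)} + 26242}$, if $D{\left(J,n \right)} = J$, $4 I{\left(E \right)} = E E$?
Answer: $4 \sqrt{1641} \approx 162.04$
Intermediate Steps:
$I{\left(E \right)} = \frac{E^{2}}{4}$ ($I{\left(E \right)} = \frac{E E}{4} = \frac{E^{2}}{4}$)
$\sqrt{D{\left(14,I{\left(-5 \right)} \right)} + 26242} = \sqrt{14 + 26242} = \sqrt{26256} = 4 \sqrt{1641}$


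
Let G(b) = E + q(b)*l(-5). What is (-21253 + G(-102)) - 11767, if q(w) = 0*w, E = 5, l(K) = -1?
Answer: -33015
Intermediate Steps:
q(w) = 0
G(b) = 5 (G(b) = 5 + 0*(-1) = 5 + 0 = 5)
(-21253 + G(-102)) - 11767 = (-21253 + 5) - 11767 = -21248 - 11767 = -33015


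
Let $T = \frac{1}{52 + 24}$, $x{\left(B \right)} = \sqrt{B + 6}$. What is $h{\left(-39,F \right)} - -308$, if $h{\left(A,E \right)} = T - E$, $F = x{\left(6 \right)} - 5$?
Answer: $\frac{23789}{76} - 2 \sqrt{3} \approx 309.55$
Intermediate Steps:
$x{\left(B \right)} = \sqrt{6 + B}$
$F = -5 + 2 \sqrt{3}$ ($F = \sqrt{6 + 6} - 5 = \sqrt{12} - 5 = 2 \sqrt{3} - 5 = -5 + 2 \sqrt{3} \approx -1.5359$)
$T = \frac{1}{76} \approx 0.013158$
$h{\left(A,E \right)} = \frac{1}{76} - E$
$h{\left(-39,F \right)} - -308 = \left(\frac{1}{76} - \left(-5 + 2 \sqrt{3}\right)\right) - -308 = \left(\frac{1}{76} + \left(5 - 2 \sqrt{3}\right)\right) + 308 = \left(\frac{381}{76} - 2 \sqrt{3}\right) + 308 = \frac{23789}{76} - 2 \sqrt{3}$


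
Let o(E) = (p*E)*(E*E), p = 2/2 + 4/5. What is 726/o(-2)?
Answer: -605/12 ≈ -50.417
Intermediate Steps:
p = 9/5 (p = 2*(½) + 4*(⅕) = 1 + ⅘ = 9/5 ≈ 1.8000)
o(E) = 9*E³/5 (o(E) = (9*E/5)*(E*E) = (9*E/5)*E² = 9*E³/5)
726/o(-2) = 726/(((9/5)*(-2)³)) = 726/(((9/5)*(-8))) = 726/(-72/5) = 726*(-5/72) = -605/12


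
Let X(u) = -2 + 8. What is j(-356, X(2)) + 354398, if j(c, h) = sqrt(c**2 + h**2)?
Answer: 354398 + 2*sqrt(31693) ≈ 3.5475e+5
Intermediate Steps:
X(u) = 6
j(-356, X(2)) + 354398 = sqrt((-356)**2 + 6**2) + 354398 = sqrt(126736 + 36) + 354398 = sqrt(126772) + 354398 = 2*sqrt(31693) + 354398 = 354398 + 2*sqrt(31693)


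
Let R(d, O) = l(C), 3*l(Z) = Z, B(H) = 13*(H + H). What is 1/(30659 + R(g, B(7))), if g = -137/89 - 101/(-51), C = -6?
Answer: 1/30657 ≈ 3.2619e-5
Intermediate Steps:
B(H) = 26*H (B(H) = 13*(2*H) = 26*H)
l(Z) = Z/3
g = 2002/4539 (g = -137*1/89 - 101*(-1/51) = -137/89 + 101/51 = 2002/4539 ≈ 0.44107)
R(d, O) = -2 (R(d, O) = (1/3)*(-6) = -2)
1/(30659 + R(g, B(7))) = 1/(30659 - 2) = 1/30657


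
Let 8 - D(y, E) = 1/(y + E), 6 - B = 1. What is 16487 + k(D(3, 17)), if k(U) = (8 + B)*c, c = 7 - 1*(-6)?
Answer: 16656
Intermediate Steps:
c = 13 (c = 7 + 6 = 13)
B = 5 (B = 6 - 1*1 = 6 - 1 = 5)
D(y, E) = 8 - 1/(E + y) (D(y, E) = 8 - 1/(y + E) = 8 - 1/(E + y))
k(U) = 169 (k(U) = (8 + 5)*13 = 13*13 = 169)
16487 + k(D(3, 17)) = 16487 + 169 = 16656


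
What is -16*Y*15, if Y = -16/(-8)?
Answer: -480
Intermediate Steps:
Y = 2 (Y = -16*(-⅛) = 2)
-16*Y*15 = -16*2*15 = -32*15 = -480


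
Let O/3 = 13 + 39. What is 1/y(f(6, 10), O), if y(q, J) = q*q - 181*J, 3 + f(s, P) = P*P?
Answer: -1/18827 ≈ -5.3115e-5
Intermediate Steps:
f(s, P) = -3 + P² (f(s, P) = -3 + P*P = -3 + P²)
O = 156 (O = 3*(13 + 39) = 3*52 = 156)
y(q, J) = q² - 181*J
1/y(f(6, 10), O) = 1/((-3 + 10²)² - 181*156) = 1/((-3 + 100)² - 28236) = 1/(97² - 28236) = 1/(9409 - 28236) = 1/(-18827) = -1/18827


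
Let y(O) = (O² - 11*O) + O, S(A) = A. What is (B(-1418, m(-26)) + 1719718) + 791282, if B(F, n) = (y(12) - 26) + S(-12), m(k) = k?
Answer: 2510986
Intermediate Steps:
y(O) = O² - 10*O
B(F, n) = -14 (B(F, n) = (12*(-10 + 12) - 26) - 12 = (12*2 - 26) - 12 = (24 - 26) - 12 = -2 - 12 = -14)
(B(-1418, m(-26)) + 1719718) + 791282 = (-14 + 1719718) + 791282 = 1719704 + 791282 = 2510986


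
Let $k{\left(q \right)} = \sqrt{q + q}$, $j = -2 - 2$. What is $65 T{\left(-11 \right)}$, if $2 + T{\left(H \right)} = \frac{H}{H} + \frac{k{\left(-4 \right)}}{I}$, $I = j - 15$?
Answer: $-65 - \frac{130 i \sqrt{2}}{19} \approx -65.0 - 9.6762 i$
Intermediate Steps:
$j = -4$
$I = -19$ ($I = -4 - 15 = -19$)
$k{\left(q \right)} = \sqrt{2} \sqrt{q}$ ($k{\left(q \right)} = \sqrt{2 q} = \sqrt{2} \sqrt{q}$)
$T{\left(H \right)} = -1 - \frac{2 i \sqrt{2}}{19}$ ($T{\left(H \right)} = -2 + \left(\frac{H}{H} + \frac{\sqrt{2} \sqrt{-4}}{-19}\right) = -2 + \left(1 + \sqrt{2} \cdot 2 i \left(- \frac{1}{19}\right)\right) = -2 + \left(1 + 2 i \sqrt{2} \left(- \frac{1}{19}\right)\right) = -2 + \left(1 - \frac{2 i \sqrt{2}}{19}\right) = -1 - \frac{2 i \sqrt{2}}{19}$)
$65 T{\left(-11 \right)} = 65 \left(-1 - \frac{2 i \sqrt{2}}{19}\right) = -65 - \frac{130 i \sqrt{2}}{19}$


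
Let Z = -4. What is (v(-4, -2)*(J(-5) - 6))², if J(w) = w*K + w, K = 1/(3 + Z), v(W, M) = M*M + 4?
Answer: 2304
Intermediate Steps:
v(W, M) = 4 + M² (v(W, M) = M² + 4 = 4 + M²)
K = -1 (K = 1/(3 - 4) = 1/(-1) = -1)
J(w) = 0 (J(w) = w*(-1) + w = -w + w = 0)
(v(-4, -2)*(J(-5) - 6))² = ((4 + (-2)²)*(0 - 6))² = ((4 + 4)*(-6))² = (8*(-6))² = (-48)² = 2304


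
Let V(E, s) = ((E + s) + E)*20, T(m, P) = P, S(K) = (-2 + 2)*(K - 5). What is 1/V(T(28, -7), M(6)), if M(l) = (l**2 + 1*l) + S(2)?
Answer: 1/560 ≈ 0.0017857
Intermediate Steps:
S(K) = 0 (S(K) = 0*(-5 + K) = 0)
M(l) = l + l**2 (M(l) = (l**2 + 1*l) + 0 = (l**2 + l) + 0 = (l + l**2) + 0 = l + l**2)
V(E, s) = 20*s + 40*E (V(E, s) = (s + 2*E)*20 = 20*s + 40*E)
1/V(T(28, -7), M(6)) = 1/(20*(6*(1 + 6)) + 40*(-7)) = 1/(20*(6*7) - 280) = 1/(20*42 - 280) = 1/(840 - 280) = 1/560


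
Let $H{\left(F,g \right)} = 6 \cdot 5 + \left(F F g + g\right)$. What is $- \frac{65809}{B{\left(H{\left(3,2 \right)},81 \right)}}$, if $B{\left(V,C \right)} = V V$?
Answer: $- \frac{65809}{2500} \approx -26.324$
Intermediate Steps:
$H{\left(F,g \right)} = 30 + g + g F^{2}$ ($H{\left(F,g \right)} = 30 + \left(F^{2} g + g\right) = 30 + \left(g F^{2} + g\right) = 30 + \left(g + g F^{2}\right) = 30 + g + g F^{2}$)
$B{\left(V,C \right)} = V^{2}$
$- \frac{65809}{B{\left(H{\left(3,2 \right)},81 \right)}} = - \frac{65809}{\left(30 + 2 + 2 \cdot 3^{2}\right)^{2}} = - \frac{65809}{\left(30 + 2 + 2 \cdot 9\right)^{2}} = - \frac{65809}{\left(30 + 2 + 18\right)^{2}} = - \frac{65809}{50^{2}} = - \frac{65809}{2500}$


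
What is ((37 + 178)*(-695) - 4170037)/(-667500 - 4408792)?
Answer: 2159731/2538146 ≈ 0.85091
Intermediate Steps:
((37 + 178)*(-695) - 4170037)/(-667500 - 4408792) = (215*(-695) - 4170037)/(-5076292) = (-149425 - 4170037)*(-1/5076292) = -4319462*(-1/5076292) = 2159731/2538146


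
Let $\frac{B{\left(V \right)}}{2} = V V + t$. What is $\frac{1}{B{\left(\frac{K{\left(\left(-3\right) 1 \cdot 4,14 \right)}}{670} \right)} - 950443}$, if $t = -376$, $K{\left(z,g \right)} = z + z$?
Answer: $- \frac{112225}{106747858587} \approx -1.0513 \cdot 10^{-6}$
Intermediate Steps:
$K{\left(z,g \right)} = 2 z$
$B{\left(V \right)} = -752 + 2 V^{2}$ ($B{\left(V \right)} = 2 \left(V V - 376\right) = 2 \left(V^{2} - 376\right) = 2 \left(-376 + V^{2}\right) = -752 + 2 V^{2}$)
$\frac{1}{B{\left(\frac{K{\left(\left(-3\right) 1 \cdot 4,14 \right)}}{670} \right)} - 950443} = \frac{1}{\left(-752 + 2 \left(\frac{2 \left(-3\right) 1 \cdot 4}{670}\right)^{2}\right) - 950443} = \frac{1}{\left(-752 + 2 \left(2 \left(\left(-3\right) 4\right) \frac{1}{670}\right)^{2}\right) - 950443} = \frac{1}{\left(-752 + 2 \left(2 \left(-12\right) \frac{1}{670}\right)^{2}\right) - 950443} = \frac{1}{\left(-752 + 2 \left(\left(-24\right) \frac{1}{670}\right)^{2}\right) - 950443} = \frac{1}{\left(-752 + 2 \left(- \frac{12}{335}\right)^{2}\right) - 950443} = \frac{1}{\left(-752 + 2 \cdot \frac{144}{112225}\right) - 950443} = \frac{1}{\left(-752 + \frac{288}{112225}\right) - 950443} = \frac{1}{- \frac{84392912}{112225} - 950443} = \frac{1}{- \frac{106747858587}{112225}} = - \frac{112225}{106747858587}$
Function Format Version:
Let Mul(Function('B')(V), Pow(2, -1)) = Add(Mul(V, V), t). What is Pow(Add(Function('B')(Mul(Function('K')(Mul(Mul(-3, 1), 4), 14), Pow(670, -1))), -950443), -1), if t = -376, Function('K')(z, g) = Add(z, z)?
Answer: Rational(-112225, 106747858587) ≈ -1.0513e-6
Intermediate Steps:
Function('K')(z, g) = Mul(2, z)
Function('B')(V) = Add(-752, Mul(2, Pow(V, 2))) (Function('B')(V) = Mul(2, Add(Mul(V, V), -376)) = Mul(2, Add(Pow(V, 2), -376)) = Mul(2, Add(-376, Pow(V, 2))) = Add(-752, Mul(2, Pow(V, 2))))
Pow(Add(Function('B')(Mul(Function('K')(Mul(Mul(-3, 1), 4), 14), Pow(670, -1))), -950443), -1) = Pow(Add(Add(-752, Mul(2, Pow(Mul(Mul(2, Mul(Mul(-3, 1), 4)), Pow(670, -1)), 2))), -950443), -1) = Pow(Add(Add(-752, Mul(2, Pow(Mul(Mul(2, Mul(-3, 4)), Rational(1, 670)), 2))), -950443), -1) = Pow(Add(Add(-752, Mul(2, Pow(Mul(Mul(2, -12), Rational(1, 670)), 2))), -950443), -1) = Pow(Add(Add(-752, Mul(2, Pow(Mul(-24, Rational(1, 670)), 2))), -950443), -1) = Pow(Add(Add(-752, Mul(2, Pow(Rational(-12, 335), 2))), -950443), -1) = Pow(Add(Add(-752, Mul(2, Rational(144, 112225))), -950443), -1) = Pow(Add(Add(-752, Rational(288, 112225)), -950443), -1) = Pow(Add(Rational(-84392912, 112225), -950443), -1) = Pow(Rational(-106747858587, 112225), -1) = Rational(-112225, 106747858587)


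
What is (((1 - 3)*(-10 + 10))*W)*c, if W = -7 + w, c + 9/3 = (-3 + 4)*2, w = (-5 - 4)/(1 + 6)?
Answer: 0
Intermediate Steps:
w = -9/7 ≈ -1.2857
c = -1 (c = -3 + (-3 + 4)*2 = -3 + 1*2 = -3 + 2 = -1)
W = -58/7 (W = -7 - 9/7 = -58/7 ≈ -8.2857)
(((1 - 3)*(-10 + 10))*W)*c = (((1 - 3)*(-10 + 10))*(-58/7))*(-1) = (-2*0*(-58/7))*(-1) = (0*(-58/7))*(-1) = 0*(-1) = 0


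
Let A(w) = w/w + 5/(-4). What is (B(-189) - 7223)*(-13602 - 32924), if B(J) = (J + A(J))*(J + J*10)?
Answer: -35939264593/2 ≈ -1.7970e+10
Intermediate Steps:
A(w) = -¼ (A(w) = 1 + 5*(-¼) = 1 - 5/4 = -¼)
B(J) = 11*J*(-¼ + J) (B(J) = (J - ¼)*(J + J*10) = (-¼ + J)*(J + 10*J) = (-¼ + J)*(11*J) = 11*J*(-¼ + J))
(B(-189) - 7223)*(-13602 - 32924) = ((11/4)*(-189)*(-1 + 4*(-189)) - 7223)*(-13602 - 32924) = ((11/4)*(-189)*(-1 - 756) - 7223)*(-46526) = ((11/4)*(-189)*(-757) - 7223)*(-46526) = (1573803/4 - 7223)*(-46526) = (1544911/4)*(-46526) = -35939264593/2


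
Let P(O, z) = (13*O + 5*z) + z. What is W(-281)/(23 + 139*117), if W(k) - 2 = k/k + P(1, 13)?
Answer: 47/8143 ≈ 0.0057718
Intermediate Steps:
P(O, z) = 6*z + 13*O (P(O, z) = (5*z + 13*O) + z = 6*z + 13*O)
W(k) = 94 (W(k) = 2 + (k/k + (6*13 + 13*1)) = 2 + (1 + (78 + 13)) = 2 + (1 + 91) = 2 + 92 = 94)
W(-281)/(23 + 139*117) = 94/(23 + 139*117) = 94/(23 + 16263) = 94/16286 = 94*(1/16286) = 47/8143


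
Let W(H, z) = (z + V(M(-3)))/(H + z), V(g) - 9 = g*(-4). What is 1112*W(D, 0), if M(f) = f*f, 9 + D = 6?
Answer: 10008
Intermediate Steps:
D = -3 (D = -9 + 6 = -3)
M(f) = f²
V(g) = 9 - 4*g (V(g) = 9 + g*(-4) = 9 - 4*g)
W(H, z) = (-27 + z)/(H + z) (W(H, z) = (z + (9 - 4*(-3)²))/(H + z) = (z + (9 - 4*9))/(H + z) = (z + (9 - 36))/(H + z) = (z - 27)/(H + z) = (-27 + z)/(H + z))
1112*W(D, 0) = 1112*((-27 + 0)/(-3 + 0)) = 1112*(-27/(-3)) = 1112*(-⅓*(-27)) = 1112*9 = 10008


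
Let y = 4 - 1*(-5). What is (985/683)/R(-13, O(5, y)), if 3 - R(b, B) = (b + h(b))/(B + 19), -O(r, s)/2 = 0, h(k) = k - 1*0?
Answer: 18715/56689 ≈ 0.33013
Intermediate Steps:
y = 9 (y = 4 + 5 = 9)
h(k) = k (h(k) = k + 0 = k)
O(r, s) = 0 (O(r, s) = -2*0 = 0)
R(b, B) = 3 - 2*b/(19 + B) (R(b, B) = 3 - (b + b)/(B + 19) = 3 - 2*b/(19 + B))
(985/683)/R(-13, O(5, y)) = (985/683)/(((57 - 2*(-13) + 3*0)/(19 + 0))) = (985*(1/683))/(((57 + 26 + 0)/19)) = 985/(683*(((1/19)*83))) = 985/(683*(83/19)) = (985/683)*(19/83) = 18715/56689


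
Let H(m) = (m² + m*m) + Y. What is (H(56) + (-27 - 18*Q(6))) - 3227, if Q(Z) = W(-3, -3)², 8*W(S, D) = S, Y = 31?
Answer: 97487/32 ≈ 3046.5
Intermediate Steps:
W(S, D) = S/8
H(m) = 31 + 2*m² (H(m) = (m² + m*m) + 31 = (m² + m²) + 31 = 2*m² + 31 = 31 + 2*m²)
Q(Z) = 9/64 (Q(Z) = ((⅛)*(-3))² = (-3/8)² = 9/64)
(H(56) + (-27 - 18*Q(6))) - 3227 = ((31 + 2*56²) + (-27 - 18*9/64)) - 3227 = ((31 + 2*3136) + (-27 - 81/32)) - 3227 = ((31 + 6272) - 945/32) - 3227 = (6303 - 945/32) - 3227 = 200751/32 - 3227 = 97487/32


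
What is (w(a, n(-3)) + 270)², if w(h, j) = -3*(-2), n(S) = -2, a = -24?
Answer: 76176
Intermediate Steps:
w(h, j) = 6
(w(a, n(-3)) + 270)² = (6 + 270)² = 276² = 76176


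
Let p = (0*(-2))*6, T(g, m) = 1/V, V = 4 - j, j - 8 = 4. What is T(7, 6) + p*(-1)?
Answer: -⅛ ≈ -0.12500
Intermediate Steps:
j = 12 (j = 8 + 4 = 12)
V = -8 (V = 4 - 1*12 = 4 - 12 = -8)
T(g, m) = -⅛ (T(g, m) = 1/(-8) = -⅛)
p = 0 (p = 0*6 = 0)
T(7, 6) + p*(-1) = -⅛ + 0*(-1) = -⅛ + 0 = -⅛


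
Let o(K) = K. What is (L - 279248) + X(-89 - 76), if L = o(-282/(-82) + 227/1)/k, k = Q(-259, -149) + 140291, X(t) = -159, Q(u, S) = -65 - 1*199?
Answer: -1604105474101/5741107 ≈ -2.7941e+5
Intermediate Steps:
Q(u, S) = -264 (Q(u, S) = -65 - 199 = -264)
k = 140027 (k = -264 + 140291 = 140027)
L = 9448/5741107 (L = (-282/(-82) + 227/1)/140027 = (-282*(-1/82) + 227*1)*(1/140027) = (141/41 + 227)*(1/140027) = (9448/41)*(1/140027) = 9448/5741107 ≈ 0.0016457)
(L - 279248) + X(-89 - 76) = (9448/5741107 - 279248) - 159 = -1603192638088/5741107 - 159 = -1604105474101/5741107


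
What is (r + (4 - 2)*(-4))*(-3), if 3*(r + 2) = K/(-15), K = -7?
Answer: 443/15 ≈ 29.533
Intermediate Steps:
r = -83/45 (r = -2 + (-7/(-15))/3 = -2 + (-7*(-1/15))/3 = -2 + (⅓)*(7/15) = -2 + 7/45 = -83/45 ≈ -1.8444)
(r + (4 - 2)*(-4))*(-3) = (-83/45 + (4 - 2)*(-4))*(-3) = (-83/45 + 2*(-4))*(-3) = (-83/45 - 8)*(-3) = -443/45*(-3) = 443/15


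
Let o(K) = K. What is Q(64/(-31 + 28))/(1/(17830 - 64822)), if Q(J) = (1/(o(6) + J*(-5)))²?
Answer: -105732/28561 ≈ -3.7020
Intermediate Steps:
Q(J) = (6 - 5*J)⁻² (Q(J) = (1/(6 + J*(-5)))² = (1/(6 - 5*J))² = (6 - 5*J)⁻²)
Q(64/(-31 + 28))/(1/(17830 - 64822)) = 1/((-6 + 5*(64/(-31 + 28)))²*(1/(17830 - 64822))) = 1/((-6 + 5*(64/(-3)))²*(1/(-46992))) = 1/((-6 + 5*(64*(-⅓)))²*(-1/46992)) = -46992/(-6 + 5*(-64/3))² = -46992/(-6 - 320/3)² = -46992/(-338/3)² = (9/114244)*(-46992) = -105732/28561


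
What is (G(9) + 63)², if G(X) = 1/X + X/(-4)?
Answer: 4800481/1296 ≈ 3704.1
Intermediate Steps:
G(X) = 1/X - X/4 (G(X) = 1/X + X*(-¼) = 1/X - X/4)
(G(9) + 63)² = ((1/9 - ¼*9) + 63)² = ((⅑ - 9/4) + 63)² = (-77/36 + 63)² = (2191/36)² = 4800481/1296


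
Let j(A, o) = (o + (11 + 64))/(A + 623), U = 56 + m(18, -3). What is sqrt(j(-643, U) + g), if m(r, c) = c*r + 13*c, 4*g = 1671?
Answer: sqrt(41585)/10 ≈ 20.392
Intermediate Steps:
g = 1671/4 (g = (1/4)*1671 = 1671/4 ≈ 417.75)
m(r, c) = 13*c + c*r
U = -37 (U = 56 - 3*(13 + 18) = 56 - 3*31 = 56 - 93 = -37)
j(A, o) = (75 + o)/(623 + A) (j(A, o) = (o + 75)/(623 + A) = (75 + o)/(623 + A))
sqrt(j(-643, U) + g) = sqrt((75 - 37)/(623 - 643) + 1671/4) = sqrt(38/(-20) + 1671/4) = sqrt(-1/20*38 + 1671/4) = sqrt(-19/10 + 1671/4) = sqrt(8317/20) = sqrt(41585)/10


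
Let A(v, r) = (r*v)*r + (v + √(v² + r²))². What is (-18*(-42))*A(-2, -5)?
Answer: -12852 - 3024*√29 ≈ -29137.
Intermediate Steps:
A(v, r) = (v + √(r² + v²))² + v*r² (A(v, r) = v*r² + (v + √(r² + v²))² = (v + √(r² + v²))² + v*r²)
(-18*(-42))*A(-2, -5) = (-18*(-42))*((-2 + √((-5)² + (-2)²))² - 2*(-5)²) = 756*((-2 + √(25 + 4))² - 2*25) = 756*((-2 + √29)² - 50) = 756*(-50 + (-2 + √29)²) = -37800 + 756*(-2 + √29)²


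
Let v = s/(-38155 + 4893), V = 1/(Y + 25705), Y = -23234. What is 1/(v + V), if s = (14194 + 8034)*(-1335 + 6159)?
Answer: -41095201/132480019225 ≈ -0.00031020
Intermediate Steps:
s = 107227872 (s = 22228*4824 = 107227872)
V = 1/2471 (V = 1/(-23234 + 25705) = 1/2471 ≈ 0.00040469)
v = -53613936/16631 (v = 107227872/(-38155 + 4893) = 107227872/(-33262) = 107227872*(-1/33262) = -53613936/16631 ≈ -3223.7)
1/(v + V) = 1/(-53613936/16631 + 1/2471) = 1/(-132480019225/41095201) = -41095201/132480019225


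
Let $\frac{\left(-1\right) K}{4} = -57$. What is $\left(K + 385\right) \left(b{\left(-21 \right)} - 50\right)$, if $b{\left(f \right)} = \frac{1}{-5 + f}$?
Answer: $- \frac{797513}{26} \approx -30674.0$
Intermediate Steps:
$K = 228$ ($K = \left(-4\right) \left(-57\right) = 228$)
$\left(K + 385\right) \left(b{\left(-21 \right)} - 50\right) = \left(228 + 385\right) \left(\frac{1}{-5 - 21} - 50\right) = 613 \left(\frac{1}{-26} + \left(-161 + 111\right)\right) = 613 \left(- \frac{1}{26} - 50\right) = 613 \left(- \frac{1301}{26}\right) = - \frac{797513}{26}$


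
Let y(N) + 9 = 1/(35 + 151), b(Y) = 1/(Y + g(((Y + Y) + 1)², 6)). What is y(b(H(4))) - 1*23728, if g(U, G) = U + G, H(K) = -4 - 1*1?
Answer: -4415081/186 ≈ -23737.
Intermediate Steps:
H(K) = -5 (H(K) = -4 - 1 = -5)
g(U, G) = G + U
b(Y) = 1/(6 + Y + (1 + 2*Y)²) (b(Y) = 1/(Y + (6 + ((Y + Y) + 1)²)) = 1/(Y + (6 + (2*Y + 1)²)) = 1/(Y + (6 + (1 + 2*Y)²)) = 1/(6 + Y + (1 + 2*Y)²))
y(N) = -1673/186 (y(N) = -9 + 1/(35 + 151) = -9 + 1/186 = -1673/186)
y(b(H(4))) - 1*23728 = -1673/186 - 1*23728 = -1673/186 - 23728 = -4415081/186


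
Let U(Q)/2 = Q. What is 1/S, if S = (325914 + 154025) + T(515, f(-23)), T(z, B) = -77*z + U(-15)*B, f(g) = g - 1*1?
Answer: 1/441004 ≈ 2.2676e-6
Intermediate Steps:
f(g) = -1 + g (f(g) = g - 1 = -1 + g)
U(Q) = 2*Q
T(z, B) = -77*z - 30*B (T(z, B) = -77*z + (2*(-15))*B = -77*z - 30*B)
S = 441004 (S = (325914 + 154025) + (-77*515 - 30*(-1 - 23)) = 479939 + (-39655 - 30*(-24)) = 479939 + (-39655 + 720) = 479939 - 38935 = 441004)
1/S = 1/441004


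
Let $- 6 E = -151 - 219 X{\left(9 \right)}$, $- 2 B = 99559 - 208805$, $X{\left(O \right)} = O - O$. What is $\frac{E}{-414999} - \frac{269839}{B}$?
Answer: $- \frac{671905739039}{136010942262} \approx -4.9401$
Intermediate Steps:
$X{\left(O \right)} = 0$
$B = 54623$ ($B = - \frac{99559 - 208805}{2} = \left(- \frac{1}{2}\right) \left(-109246\right) = 54623$)
$E = \frac{151}{6}$ ($E = - \frac{-151 - 0}{6} = - \frac{-151 + 0}{6} = \left(- \frac{1}{6}\right) \left(-151\right) = \frac{151}{6} \approx 25.167$)
$\frac{E}{-414999} - \frac{269839}{B} = \frac{151}{6 \left(-414999\right)} - \frac{269839}{54623} = \frac{151}{6} \left(- \frac{1}{414999}\right) - \frac{269839}{54623} = - \frac{151}{2489994} - \frac{269839}{54623} = - \frac{671905739039}{136010942262}$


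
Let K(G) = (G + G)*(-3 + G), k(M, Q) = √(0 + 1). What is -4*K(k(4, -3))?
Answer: 16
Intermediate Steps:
k(M, Q) = 1 (k(M, Q) = √1 = 1)
K(G) = 2*G*(-3 + G) (K(G) = (2*G)*(-3 + G) = 2*G*(-3 + G))
-4*K(k(4, -3)) = -8*(-3 + 1) = -8*(-2) = -4*(-4) = 16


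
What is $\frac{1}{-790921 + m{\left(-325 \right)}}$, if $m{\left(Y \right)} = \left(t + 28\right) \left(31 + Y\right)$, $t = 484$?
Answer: $- \frac{1}{941449} \approx -1.0622 \cdot 10^{-6}$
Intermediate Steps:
$m{\left(Y \right)} = 15872 + 512 Y$ ($m{\left(Y \right)} = \left(484 + 28\right) \left(31 + Y\right) = 512 \left(31 + Y\right) = 15872 + 512 Y$)
$\frac{1}{-790921 + m{\left(-325 \right)}} = \frac{1}{-790921 + \left(15872 + 512 \left(-325\right)\right)} = \frac{1}{-790921 + \left(15872 - 166400\right)} = \frac{1}{-790921 - 150528} = \frac{1}{-941449} = - \frac{1}{941449}$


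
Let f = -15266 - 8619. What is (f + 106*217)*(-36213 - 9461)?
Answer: 40330142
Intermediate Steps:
f = -23885
(f + 106*217)*(-36213 - 9461) = (-23885 + 106*217)*(-36213 - 9461) = (-23885 + 23002)*(-45674) = -883*(-45674) = 40330142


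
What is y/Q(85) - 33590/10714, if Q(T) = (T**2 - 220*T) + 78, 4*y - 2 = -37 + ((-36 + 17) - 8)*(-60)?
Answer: -774141305/244214916 ≈ -3.1699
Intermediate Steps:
y = 1585/4 (y = 1/2 + (-37 + ((-36 + 17) - 8)*(-60))/4 = 1/2 + (-37 + (-19 - 8)*(-60))/4 = 1/2 + (-37 - 27*(-60))/4 = 1/2 + (-37 + 1620)/4 = 1/2 + (1/4)*1583 = 1/2 + 1583/4 = 1585/4 ≈ 396.25)
Q(T) = 78 + T**2 - 220*T
y/Q(85) - 33590/10714 = 1585/(4*(78 + 85**2 - 220*85)) - 33590/10714 = 1585/(4*(78 + 7225 - 18700)) - 33590*1/10714 = (1585/4)/(-11397) - 16795/5357 = (1585/4)*(-1/11397) - 16795/5357 = -1585/45588 - 16795/5357 = -774141305/244214916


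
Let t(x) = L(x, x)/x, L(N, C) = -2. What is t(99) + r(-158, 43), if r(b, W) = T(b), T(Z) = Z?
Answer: -15644/99 ≈ -158.02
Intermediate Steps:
r(b, W) = b
t(x) = -2/x
t(99) + r(-158, 43) = -2/99 - 158 = -15644/99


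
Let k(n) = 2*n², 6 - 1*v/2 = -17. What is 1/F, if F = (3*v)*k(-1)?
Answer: 1/276 ≈ 0.0036232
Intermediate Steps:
v = 46 (v = 12 - 2*(-17) = 12 + 34 = 46)
F = 276 (F = (3*46)*(2*(-1)²) = 138*(2*1) = 138*2 = 276)
1/F = 1/276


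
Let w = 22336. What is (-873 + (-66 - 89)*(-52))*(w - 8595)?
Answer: 98756567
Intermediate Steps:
(-873 + (-66 - 89)*(-52))*(w - 8595) = (-873 + (-66 - 89)*(-52))*(22336 - 8595) = (-873 - 155*(-52))*13741 = (-873 + 8060)*13741 = 7187*13741 = 98756567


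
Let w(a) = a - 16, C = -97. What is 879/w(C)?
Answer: -879/113 ≈ -7.7788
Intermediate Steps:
w(a) = -16 + a
879/w(C) = 879/(-16 - 97) = 879/(-113) = 879*(-1/113) = -879/113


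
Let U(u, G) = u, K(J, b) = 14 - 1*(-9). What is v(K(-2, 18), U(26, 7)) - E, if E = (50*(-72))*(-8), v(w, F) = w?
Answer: -28777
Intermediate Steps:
K(J, b) = 23 (K(J, b) = 14 + 9 = 23)
E = 28800 (E = -3600*(-8) = 28800)
v(K(-2, 18), U(26, 7)) - E = 23 - 1*28800 = 23 - 28800 = -28777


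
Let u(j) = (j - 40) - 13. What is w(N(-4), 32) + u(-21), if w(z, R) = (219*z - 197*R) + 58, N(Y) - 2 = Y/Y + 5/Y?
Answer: -23747/4 ≈ -5936.8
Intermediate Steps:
N(Y) = 3 + 5/Y (N(Y) = 2 + (Y/Y + 5/Y) = 2 + (1 + 5/Y) = 3 + 5/Y)
u(j) = -53 + j (u(j) = (-40 + j) - 13 = -53 + j)
w(z, R) = 58 - 197*R + 219*z (w(z, R) = (-197*R + 219*z) + 58 = 58 - 197*R + 219*z)
w(N(-4), 32) + u(-21) = (58 - 197*32 + 219*(3 + 5/(-4))) + (-53 - 21) = (58 - 6304 + 219*(3 + 5*(-¼))) - 74 = (58 - 6304 + 219*(3 - 5/4)) - 74 = (58 - 6304 + 219*(7/4)) - 74 = (58 - 6304 + 1533/4) - 74 = -23451/4 - 74 = -23747/4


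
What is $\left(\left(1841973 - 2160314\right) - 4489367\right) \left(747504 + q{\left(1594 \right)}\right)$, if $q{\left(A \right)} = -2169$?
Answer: $-3583353042180$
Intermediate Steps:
$\left(\left(1841973 - 2160314\right) - 4489367\right) \left(747504 + q{\left(1594 \right)}\right) = \left(\left(1841973 - 2160314\right) - 4489367\right) \left(747504 - 2169\right) = \left(-318341 - 4489367\right) 745335 = \left(-4807708\right) 745335 = -3583353042180$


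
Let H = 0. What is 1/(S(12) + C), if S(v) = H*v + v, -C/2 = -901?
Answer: 1/1814 ≈ 0.00055127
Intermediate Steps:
C = 1802 (C = -2*(-901) = 1802)
S(v) = v (S(v) = 0*v + v = 0 + v = v)
1/(S(12) + C) = 1/(12 + 1802) = 1/1814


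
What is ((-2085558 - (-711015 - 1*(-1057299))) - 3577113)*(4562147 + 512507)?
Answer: -30493367526570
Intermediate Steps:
((-2085558 - (-711015 - 1*(-1057299))) - 3577113)*(4562147 + 512507) = ((-2085558 - (-711015 + 1057299)) - 3577113)*5074654 = ((-2085558 - 1*346284) - 3577113)*5074654 = ((-2085558 - 346284) - 3577113)*5074654 = (-2431842 - 3577113)*5074654 = -6008955*5074654 = -30493367526570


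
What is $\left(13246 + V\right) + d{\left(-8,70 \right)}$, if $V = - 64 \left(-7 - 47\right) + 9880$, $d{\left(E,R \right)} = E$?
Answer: $26574$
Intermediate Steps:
$V = 13336$ ($V = \left(-64\right) \left(-54\right) + 9880 = 3456 + 9880 = 13336$)
$\left(13246 + V\right) + d{\left(-8,70 \right)} = \left(13246 + 13336\right) - 8 = 26582 - 8 = 26574$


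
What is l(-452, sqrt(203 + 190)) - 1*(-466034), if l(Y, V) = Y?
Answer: 465582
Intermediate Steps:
l(-452, sqrt(203 + 190)) - 1*(-466034) = -452 - 1*(-466034) = -452 + 466034 = 465582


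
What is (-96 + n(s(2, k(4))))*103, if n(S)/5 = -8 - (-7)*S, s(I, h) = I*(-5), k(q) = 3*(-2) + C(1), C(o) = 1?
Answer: -50058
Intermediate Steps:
k(q) = -5 (k(q) = 3*(-2) + 1 = -6 + 1 = -5)
s(I, h) = -5*I
n(S) = -40 + 35*S (n(S) = 5*(-8 - (-7)*S) = 5*(-8 + 7*S) = -40 + 35*S)
(-96 + n(s(2, k(4))))*103 = (-96 + (-40 + 35*(-5*2)))*103 = (-96 + (-40 + 35*(-10)))*103 = (-96 + (-40 - 350))*103 = (-96 - 390)*103 = -486*103 = -50058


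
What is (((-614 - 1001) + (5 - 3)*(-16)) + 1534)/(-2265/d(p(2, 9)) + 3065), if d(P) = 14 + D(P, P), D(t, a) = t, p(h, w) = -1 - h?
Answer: -1243/31450 ≈ -0.039523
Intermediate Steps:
d(P) = 14 + P
(((-614 - 1001) + (5 - 3)*(-16)) + 1534)/(-2265/d(p(2, 9)) + 3065) = (((-614 - 1001) + (5 - 3)*(-16)) + 1534)/(-2265/(14 + (-1 - 1*2)) + 3065) = ((-1615 + 2*(-16)) + 1534)/(-2265/(14 + (-1 - 2)) + 3065) = ((-1615 - 32) + 1534)/(-2265/(14 - 3) + 3065) = (-1647 + 1534)/(-2265/11 + 3065) = -113/(-2265*1/11 + 3065) = -113/(-2265/11 + 3065) = -113/31450/11 = -113*11/31450 = -1243/31450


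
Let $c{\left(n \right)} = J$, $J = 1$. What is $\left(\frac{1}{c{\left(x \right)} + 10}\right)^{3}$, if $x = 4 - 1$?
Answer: $\frac{1}{1331} \approx 0.00075131$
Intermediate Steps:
$x = 3$ ($x = 4 - 1 = 3$)
$c{\left(n \right)} = 1$
$\left(\frac{1}{c{\left(x \right)} + 10}\right)^{3} = \left(\frac{1}{1 + 10}\right)^{3} = \left(\frac{1}{11}\right)^{3} = \frac{1}{1331}$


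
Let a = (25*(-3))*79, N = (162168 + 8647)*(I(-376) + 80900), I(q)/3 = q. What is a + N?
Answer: 13626248255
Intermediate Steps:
I(q) = 3*q
N = 13626254180 (N = (162168 + 8647)*(3*(-376) + 80900) = 170815*(-1128 + 80900) = 170815*79772 = 13626254180)
a = -5925 (a = -75*79 = -5925)
a + N = -5925 + 13626254180 = 13626248255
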